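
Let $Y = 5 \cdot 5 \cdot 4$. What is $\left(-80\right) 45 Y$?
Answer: $-360000$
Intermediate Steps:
$Y = 100$ ($Y = 25 \cdot 4 = 100$)
$\left(-80\right) 45 Y = \left(-80\right) 45 \cdot 100 = \left(-3600\right) 100 = -360000$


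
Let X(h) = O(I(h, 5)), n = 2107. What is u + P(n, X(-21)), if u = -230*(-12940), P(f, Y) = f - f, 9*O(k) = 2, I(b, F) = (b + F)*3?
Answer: 2976200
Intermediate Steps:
I(b, F) = 3*F + 3*b (I(b, F) = (F + b)*3 = 3*F + 3*b)
O(k) = 2/9 (O(k) = (⅑)*2 = 2/9)
X(h) = 2/9
P(f, Y) = 0
u = 2976200
u + P(n, X(-21)) = 2976200 + 0 = 2976200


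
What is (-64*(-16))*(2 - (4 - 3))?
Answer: 1024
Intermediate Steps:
(-64*(-16))*(2 - (4 - 3)) = 1024*(2 - 1*1) = 1024*(2 - 1) = 1024*1 = 1024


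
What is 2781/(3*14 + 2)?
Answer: 2781/44 ≈ 63.205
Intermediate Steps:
2781/(3*14 + 2) = 2781/(42 + 2) = 2781/44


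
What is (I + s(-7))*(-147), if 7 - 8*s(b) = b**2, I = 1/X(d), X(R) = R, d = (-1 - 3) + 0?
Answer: 1617/2 ≈ 808.50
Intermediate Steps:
d = -4 (d = -4 + 0 = -4)
I = -1/4 (I = 1/(-4) = -1/4 ≈ -0.25000)
s(b) = 7/8 - b**2/8
(I + s(-7))*(-147) = (-1/4 + (7/8 - 1/8*(-7)**2))*(-147) = (-1/4 + (7/8 - 1/8*49))*(-147) = (-1/4 + (7/8 - 49/8))*(-147) = (-1/4 - 21/4)*(-147) = -11/2*(-147) = 1617/2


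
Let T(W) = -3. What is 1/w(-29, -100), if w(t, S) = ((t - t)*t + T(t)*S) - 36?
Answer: 1/264 ≈ 0.0037879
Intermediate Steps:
w(t, S) = -36 - 3*S (w(t, S) = ((t - t)*t - 3*S) - 36 = (0*t - 3*S) - 36 = (0 - 3*S) - 36 = -3*S - 36 = -36 - 3*S)
1/w(-29, -100) = 1/(-36 - 3*(-100)) = 1/(-36 + 300) = 1/264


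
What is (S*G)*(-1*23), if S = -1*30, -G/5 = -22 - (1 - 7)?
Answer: 55200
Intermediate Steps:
G = 80 (G = -5*(-22 - (1 - 7)) = -5*(-22 - 1*(-6)) = -5*(-22 + 6) = -5*(-16) = 80)
S = -30
(S*G)*(-1*23) = (-30*80)*(-1*23) = -2400*(-23) = 55200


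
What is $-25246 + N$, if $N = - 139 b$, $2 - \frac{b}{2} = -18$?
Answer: $-30806$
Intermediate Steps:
$b = 40$ ($b = 4 - -36 = 4 + 36 = 40$)
$N = -5560$ ($N = \left(-139\right) 40 = -5560$)
$-25246 + N = -25246 - 5560 = -30806$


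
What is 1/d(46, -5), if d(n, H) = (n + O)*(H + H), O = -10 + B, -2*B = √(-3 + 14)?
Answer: -72/25865 - √11/25865 ≈ -0.0029119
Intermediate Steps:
B = -√11/2 (B = -√(-3 + 14)/2 = -√11/2 ≈ -1.6583)
O = -10 - √11/2 ≈ -11.658
d(n, H) = 2*H*(-10 + n - √11/2) (d(n, H) = (n + (-10 - √11/2))*(H + H) = (-10 + n - √11/2)*(2*H) = 2*H*(-10 + n - √11/2))
1/d(46, -5) = 1/(-5*(-20 - √11 + 2*46)) = 1/(-5*(-20 - √11 + 92)) = 1/(-5*(72 - √11)) = 1/(-360 + 5*√11)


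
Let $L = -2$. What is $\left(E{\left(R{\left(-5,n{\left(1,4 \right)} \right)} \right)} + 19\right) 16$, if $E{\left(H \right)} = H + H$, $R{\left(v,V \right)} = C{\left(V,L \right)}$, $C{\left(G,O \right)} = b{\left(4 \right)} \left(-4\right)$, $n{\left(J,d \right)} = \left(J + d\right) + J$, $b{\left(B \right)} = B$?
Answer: $-208$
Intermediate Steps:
$n{\left(J,d \right)} = d + 2 J$
$C{\left(G,O \right)} = -16$ ($C{\left(G,O \right)} = 4 \left(-4\right) = -16$)
$R{\left(v,V \right)} = -16$
$E{\left(H \right)} = 2 H$
$\left(E{\left(R{\left(-5,n{\left(1,4 \right)} \right)} \right)} + 19\right) 16 = \left(2 \left(-16\right) + 19\right) 16 = \left(-32 + 19\right) 16 = \left(-13\right) 16 = -208$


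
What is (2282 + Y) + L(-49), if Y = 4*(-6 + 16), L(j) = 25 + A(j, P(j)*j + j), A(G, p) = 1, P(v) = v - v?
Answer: 2348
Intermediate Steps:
P(v) = 0
L(j) = 26 (L(j) = 25 + 1 = 26)
Y = 40 (Y = 4*10 = 40)
(2282 + Y) + L(-49) = (2282 + 40) + 26 = 2322 + 26 = 2348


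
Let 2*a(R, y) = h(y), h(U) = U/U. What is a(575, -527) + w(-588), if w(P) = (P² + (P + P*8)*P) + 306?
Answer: 6915493/2 ≈ 3.4577e+6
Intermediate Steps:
h(U) = 1
a(R, y) = ½ (a(R, y) = (½)*1 = ½)
w(P) = 306 + 10*P² (w(P) = (P² + (P + 8*P)*P) + 306 = (P² + (9*P)*P) + 306 = (P² + 9*P²) + 306 = 10*P² + 306 = 306 + 10*P²)
a(575, -527) + w(-588) = ½ + (306 + 10*(-588)²) = ½ + (306 + 10*345744) = ½ + (306 + 3457440) = ½ + 3457746 = 6915493/2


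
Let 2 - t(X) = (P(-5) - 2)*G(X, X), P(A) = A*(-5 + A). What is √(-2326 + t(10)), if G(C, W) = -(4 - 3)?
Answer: 2*I*√569 ≈ 47.707*I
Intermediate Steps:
G(C, W) = -1 (G(C, W) = -1*1 = -1)
t(X) = 50 (t(X) = 2 - (-5*(-5 - 5) - 2)*(-1) = 2 - (-5*(-10) - 2)*(-1) = 2 - (50 - 2)*(-1) = 2 - 48*(-1) = 2 - 1*(-48) = 2 + 48 = 50)
√(-2326 + t(10)) = √(-2326 + 50) = √(-2276) = 2*I*√569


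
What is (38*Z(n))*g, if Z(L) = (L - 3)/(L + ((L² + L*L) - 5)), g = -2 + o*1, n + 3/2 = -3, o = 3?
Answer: -285/31 ≈ -9.1935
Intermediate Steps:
n = -9/2 (n = -3/2 - 3 = -9/2 ≈ -4.5000)
g = 1 (g = -2 + 3*1 = -2 + 3 = 1)
Z(L) = (-3 + L)/(-5 + L + 2*L²) (Z(L) = (-3 + L)/(L + ((L² + L²) - 5)) = (-3 + L)/(L + (2*L² - 5)) = (-3 + L)/(L + (-5 + 2*L²)) = (-3 + L)/(-5 + L + 2*L²))
(38*Z(n))*g = (38*((-3 - 9/2)/(-5 - 9/2 + 2*(-9/2)²)))*1 = (38*(-15/2/(-5 - 9/2 + 2*(81/4))))*1 = (38*(-15/2/(-5 - 9/2 + 81/2)))*1 = (38*(-15/2/31))*1 = (38*((1/31)*(-15/2)))*1 = (38*(-15/62))*1 = -285/31*1 = -285/31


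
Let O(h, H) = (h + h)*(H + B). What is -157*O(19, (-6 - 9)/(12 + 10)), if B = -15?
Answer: 1029135/11 ≈ 93558.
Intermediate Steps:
O(h, H) = 2*h*(-15 + H) (O(h, H) = (h + h)*(H - 15) = (2*h)*(-15 + H) = 2*h*(-15 + H))
-157*O(19, (-6 - 9)/(12 + 10)) = -314*19*(-15 + (-6 - 9)/(12 + 10)) = -314*19*(-15 - 15/22) = -314*19*(-345)/22 = -157*(-6555/11) = 1029135/11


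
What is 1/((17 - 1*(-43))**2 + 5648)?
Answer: 1/9248 ≈ 0.00010813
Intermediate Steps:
1/((17 - 1*(-43))**2 + 5648) = 1/((17 + 43)**2 + 5648) = 1/(60**2 + 5648) = 1/(3600 + 5648) = 1/9248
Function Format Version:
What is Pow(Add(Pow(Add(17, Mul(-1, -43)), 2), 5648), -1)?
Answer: Rational(1, 9248) ≈ 0.00010813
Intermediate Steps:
Pow(Add(Pow(Add(17, Mul(-1, -43)), 2), 5648), -1) = Pow(Add(Pow(Add(17, 43), 2), 5648), -1) = Pow(Add(Pow(60, 2), 5648), -1) = Pow(Add(3600, 5648), -1) = Pow(9248, -1) = Rational(1, 9248)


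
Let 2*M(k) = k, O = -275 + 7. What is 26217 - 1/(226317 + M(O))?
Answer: 5929839710/226183 ≈ 26217.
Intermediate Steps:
O = -268
M(k) = k/2
26217 - 1/(226317 + M(O)) = 26217 - 1/(226317 + (½)*(-268)) = 26217 - 1/(226317 - 134) = 26217 - 1/226183 = 5929839710/226183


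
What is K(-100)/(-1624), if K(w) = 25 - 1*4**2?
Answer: -9/1624 ≈ -0.0055419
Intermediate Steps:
K(w) = 9 (K(w) = 25 - 1*16 = 25 - 16 = 9)
K(-100)/(-1624) = 9/(-1624) = 9*(-1/1624) = -9/1624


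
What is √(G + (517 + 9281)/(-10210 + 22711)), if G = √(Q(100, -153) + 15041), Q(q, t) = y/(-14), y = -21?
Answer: √(6048632 + 3858642*√60170)/2778 ≈ 11.110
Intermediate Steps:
Q(q, t) = 3/2 (Q(q, t) = -21/(-14) = -21*(-1/14) = 3/2)
G = √60170/2 (G = √(3/2 + 15041) = √(30085/2) = √60170/2 ≈ 122.65)
√(G + (517 + 9281)/(-10210 + 22711)) = √(√60170/2 + (517 + 9281)/(-10210 + 22711)) = √(√60170/2 + 9798/12501) = √(√60170/2 + 9798*(1/12501)) = √(√60170/2 + 3266/4167) = √(3266/4167 + √60170/2)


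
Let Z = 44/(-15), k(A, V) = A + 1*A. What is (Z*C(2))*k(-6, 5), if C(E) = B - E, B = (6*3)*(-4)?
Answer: -13024/5 ≈ -2604.8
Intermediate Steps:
k(A, V) = 2*A (k(A, V) = A + A = 2*A)
B = -72 (B = 18*(-4) = -72)
Z = -44/15 (Z = 44*(-1/15) = -44/15 ≈ -2.9333)
C(E) = -72 - E
(Z*C(2))*k(-6, 5) = (-44*(-72 - 1*2)/15)*(2*(-6)) = -44*(-72 - 2)/15*(-12) = -44/15*(-74)*(-12) = (3256/15)*(-12) = -13024/5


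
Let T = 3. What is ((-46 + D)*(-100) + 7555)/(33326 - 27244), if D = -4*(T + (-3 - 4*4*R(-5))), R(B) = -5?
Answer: 44155/6082 ≈ 7.2599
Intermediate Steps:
D = -320 (D = -4*(3 + (-3 - 4*4*(-5))) = -4*(3 + (-3 - 16*(-5))) = -4*(3 + (-3 - 1*(-80))) = -4*(3 + (-3 + 80)) = -4*(3 + 77) = -4*80 = -320)
((-46 + D)*(-100) + 7555)/(33326 - 27244) = ((-46 - 320)*(-100) + 7555)/(33326 - 27244) = (-366*(-100) + 7555)/6082 = (36600 + 7555)*(1/6082) = 44155*(1/6082) = 44155/6082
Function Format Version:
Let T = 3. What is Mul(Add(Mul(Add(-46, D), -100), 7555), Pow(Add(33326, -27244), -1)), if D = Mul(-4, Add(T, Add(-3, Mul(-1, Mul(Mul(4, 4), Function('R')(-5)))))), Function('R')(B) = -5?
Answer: Rational(44155, 6082) ≈ 7.2599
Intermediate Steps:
D = -320 (D = Mul(-4, Add(3, Add(-3, Mul(-1, Mul(Mul(4, 4), -5))))) = Mul(-4, Add(3, Add(-3, Mul(-1, Mul(16, -5))))) = Mul(-4, Add(3, Add(-3, Mul(-1, -80)))) = Mul(-4, Add(3, Add(-3, 80))) = Mul(-4, Add(3, 77)) = Mul(-4, 80) = -320)
Mul(Add(Mul(Add(-46, D), -100), 7555), Pow(Add(33326, -27244), -1)) = Mul(Add(Mul(Add(-46, -320), -100), 7555), Pow(Add(33326, -27244), -1)) = Mul(Add(Mul(-366, -100), 7555), Pow(6082, -1)) = Mul(Add(36600, 7555), Rational(1, 6082)) = Mul(44155, Rational(1, 6082)) = Rational(44155, 6082)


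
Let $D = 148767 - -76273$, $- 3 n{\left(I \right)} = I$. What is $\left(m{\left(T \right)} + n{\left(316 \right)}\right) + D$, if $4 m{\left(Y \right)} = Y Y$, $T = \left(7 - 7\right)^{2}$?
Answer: $\frac{674804}{3} \approx 2.2493 \cdot 10^{5}$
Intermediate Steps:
$T = 0$ ($T = 0^{2} = 0$)
$n{\left(I \right)} = - \frac{I}{3}$
$D = 225040$ ($D = 148767 + 76273 = 225040$)
$m{\left(Y \right)} = \frac{Y^{2}}{4}$ ($m{\left(Y \right)} = \frac{Y Y}{4} = \frac{Y^{2}}{4}$)
$\left(m{\left(T \right)} + n{\left(316 \right)}\right) + D = \left(\frac{0^{2}}{4} - \frac{316}{3}\right) + 225040 = \left(\frac{1}{4} \cdot 0 - \frac{316}{3}\right) + 225040 = \left(0 - \frac{316}{3}\right) + 225040 = - \frac{316}{3} + 225040 = \frac{674804}{3}$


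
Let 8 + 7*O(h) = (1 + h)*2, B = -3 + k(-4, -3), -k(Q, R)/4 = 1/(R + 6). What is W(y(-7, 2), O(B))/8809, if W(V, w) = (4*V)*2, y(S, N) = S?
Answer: -56/8809 ≈ -0.0063571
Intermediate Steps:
k(Q, R) = -4/(6 + R) (k(Q, R) = -4/(R + 6) = -4/(6 + R))
B = -13/3 (B = -3 - 4/(6 - 3) = -3 - 4/3 = -13/3 ≈ -4.3333)
O(h) = -6/7 + 2*h/7 (O(h) = -8/7 + ((1 + h)*2)/7 = -8/7 + (2 + 2*h)/7 = -8/7 + (2/7 + 2*h/7) = -6/7 + 2*h/7)
W(V, w) = 8*V
W(y(-7, 2), O(B))/8809 = (8*(-7))/8809 = -56*1/8809 = -56/8809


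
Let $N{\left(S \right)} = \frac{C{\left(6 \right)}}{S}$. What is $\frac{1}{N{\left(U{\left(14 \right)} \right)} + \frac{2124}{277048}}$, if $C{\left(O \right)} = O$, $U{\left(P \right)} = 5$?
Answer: $\frac{346310}{418227} \approx 0.82804$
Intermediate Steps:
$N{\left(S \right)} = \frac{6}{S}$
$\frac{1}{N{\left(U{\left(14 \right)} \right)} + \frac{2124}{277048}} = \frac{1}{\frac{6}{5} + \frac{2124}{277048}} = \frac{1}{6 \cdot \frac{1}{5} + 2124 \cdot \frac{1}{277048}} = \frac{1}{\frac{6}{5} + \frac{531}{69262}} = \frac{1}{\frac{418227}{346310}} = \frac{346310}{418227}$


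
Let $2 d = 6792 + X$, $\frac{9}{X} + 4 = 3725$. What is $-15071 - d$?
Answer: $- \frac{137431423}{7442} \approx -18467.0$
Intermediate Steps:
$X = \frac{9}{3721}$ ($X = \frac{9}{-4 + 3725} = \frac{9}{3721} \approx 0.0024187$)
$d = \frac{25273041}{7442}$ ($d = \frac{6792 + \frac{9}{3721}}{2} = \frac{1}{2} \cdot \frac{25273041}{3721} = \frac{25273041}{7442} \approx 3396.0$)
$-15071 - d = -15071 - \frac{25273041}{7442} = - \frac{137431423}{7442}$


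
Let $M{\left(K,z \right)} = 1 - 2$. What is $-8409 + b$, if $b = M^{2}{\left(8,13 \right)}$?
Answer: $-8408$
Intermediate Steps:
$M{\left(K,z \right)} = -1$ ($M{\left(K,z \right)} = 1 - 2 = -1$)
$b = 1$ ($b = \left(-1\right)^{2} = 1$)
$-8409 + b = -8409 + 1 = -8408$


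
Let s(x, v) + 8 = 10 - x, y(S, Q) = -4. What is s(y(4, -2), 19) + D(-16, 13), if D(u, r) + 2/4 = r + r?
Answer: 63/2 ≈ 31.500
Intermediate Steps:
s(x, v) = 2 - x (s(x, v) = -8 + (10 - x) = 2 - x)
D(u, r) = -½ + 2*r (D(u, r) = -½ + (r + r) = -½ + 2*r)
s(y(4, -2), 19) + D(-16, 13) = (2 - 1*(-4)) + (-½ + 2*13) = (2 + 4) + (-½ + 26) = 6 + 51/2 = 63/2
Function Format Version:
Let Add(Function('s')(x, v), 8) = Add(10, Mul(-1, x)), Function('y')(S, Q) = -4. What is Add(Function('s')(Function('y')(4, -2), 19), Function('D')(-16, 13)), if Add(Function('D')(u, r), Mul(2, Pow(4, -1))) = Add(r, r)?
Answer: Rational(63, 2) ≈ 31.500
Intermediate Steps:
Function('s')(x, v) = Add(2, Mul(-1, x)) (Function('s')(x, v) = Add(-8, Add(10, Mul(-1, x))) = Add(2, Mul(-1, x)))
Function('D')(u, r) = Add(Rational(-1, 2), Mul(2, r)) (Function('D')(u, r) = Add(Rational(-1, 2), Add(r, r)) = Add(Rational(-1, 2), Mul(2, r)))
Add(Function('s')(Function('y')(4, -2), 19), Function('D')(-16, 13)) = Add(Add(2, Mul(-1, -4)), Add(Rational(-1, 2), Mul(2, 13))) = Add(Add(2, 4), Add(Rational(-1, 2), 26)) = Add(6, Rational(51, 2)) = Rational(63, 2)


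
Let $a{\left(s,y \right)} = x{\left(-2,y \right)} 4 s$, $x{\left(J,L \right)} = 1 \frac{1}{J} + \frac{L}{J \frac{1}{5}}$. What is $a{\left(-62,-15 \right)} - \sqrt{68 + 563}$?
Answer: $-9176 - \sqrt{631} \approx -9201.1$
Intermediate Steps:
$x{\left(J,L \right)} = \frac{1}{J} + \frac{5 L}{J}$ ($x{\left(J,L \right)} = \frac{1}{J} + \frac{L}{J \frac{1}{5}} = \frac{1}{J} + \frac{L}{\frac{1}{5} J} = \frac{1}{J} + L \frac{5}{J} = \frac{1}{J} + \frac{5 L}{J}$)
$a{\left(s,y \right)} = s \left(-2 - 10 y\right)$ ($a{\left(s,y \right)} = \frac{1 + 5 y}{-2} \cdot 4 s = - \frac{1 + 5 y}{2} \cdot 4 s = \left(- \frac{1}{2} - \frac{5 y}{2}\right) 4 s = \left(-2 - 10 y\right) s = s \left(-2 - 10 y\right)$)
$a{\left(-62,-15 \right)} - \sqrt{68 + 563} = 2 \left(-62\right) \left(-1 - -75\right) - \sqrt{68 + 563} = 2 \left(-62\right) \left(-1 + 75\right) - \sqrt{631} = 2 \left(-62\right) 74 - \sqrt{631} = -9176 - \sqrt{631}$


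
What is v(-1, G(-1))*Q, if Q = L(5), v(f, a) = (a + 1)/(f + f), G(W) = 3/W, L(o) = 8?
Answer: 8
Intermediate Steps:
v(f, a) = (1 + a)/(2*f) (v(f, a) = (1 + a)/((2*f)) = (1 + a)*(1/(2*f)) = (1 + a)/(2*f))
Q = 8
v(-1, G(-1))*Q = ((1/2)*(1 + 3/(-1))/(-1))*8 = ((1/2)*(-1)*(1 + 3*(-1)))*8 = ((1/2)*(-1)*(1 - 3))*8 = ((1/2)*(-1)*(-2))*8 = 1*8 = 8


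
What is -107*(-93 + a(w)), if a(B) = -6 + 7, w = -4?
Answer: 9844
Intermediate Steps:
a(B) = 1
-107*(-93 + a(w)) = -107*(-93 + 1) = -107*(-92) = 9844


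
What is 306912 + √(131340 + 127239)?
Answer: 306912 + 3*√28731 ≈ 3.0742e+5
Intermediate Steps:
306912 + √(131340 + 127239) = 306912 + √258579 = 306912 + 3*√28731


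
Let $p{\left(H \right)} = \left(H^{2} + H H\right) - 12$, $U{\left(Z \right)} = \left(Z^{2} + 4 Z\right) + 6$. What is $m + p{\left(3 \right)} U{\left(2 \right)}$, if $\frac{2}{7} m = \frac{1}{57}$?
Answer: $\frac{12319}{114} \approx 108.06$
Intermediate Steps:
$m = \frac{7}{114}$ ($m = \frac{7}{2 \cdot 57} = \frac{7}{2} \cdot \frac{1}{57} = \frac{7}{114} \approx 0.061404$)
$U{\left(Z \right)} = 6 + Z^{2} + 4 Z$
$p{\left(H \right)} = -12 + 2 H^{2}$ ($p{\left(H \right)} = \left(H^{2} + H^{2}\right) - 12 = 2 H^{2} - 12 = -12 + 2 H^{2}$)
$m + p{\left(3 \right)} U{\left(2 \right)} = \frac{7}{114} + \left(-12 + 2 \cdot 3^{2}\right) \left(6 + 2^{2} + 4 \cdot 2\right) = \frac{7}{114} + \left(-12 + 2 \cdot 9\right) \left(6 + 4 + 8\right) = \frac{7}{114} + \left(-12 + 18\right) 18 = \frac{7}{114} + 6 \cdot 18 = \frac{7}{114} + 108 = \frac{12319}{114}$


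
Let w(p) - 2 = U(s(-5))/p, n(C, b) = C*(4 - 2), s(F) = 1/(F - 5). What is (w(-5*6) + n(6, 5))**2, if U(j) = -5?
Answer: 7225/36 ≈ 200.69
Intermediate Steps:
s(F) = 1/(-5 + F)
n(C, b) = 2*C (n(C, b) = C*2 = 2*C)
w(p) = 2 - 5/p
(w(-5*6) + n(6, 5))**2 = ((2 - 5/((-5*6))) + 2*6)**2 = ((2 - 5/(-30)) + 12)**2 = ((2 - 5*(-1/30)) + 12)**2 = ((2 + 1/6) + 12)**2 = (13/6 + 12)**2 = (85/6)**2 = 7225/36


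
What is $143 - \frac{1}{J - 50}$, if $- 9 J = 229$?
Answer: $\frac{97106}{679} \approx 143.01$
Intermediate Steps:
$J = - \frac{229}{9}$ ($J = \left(- \frac{1}{9}\right) 229 = - \frac{229}{9} \approx -25.444$)
$143 - \frac{1}{J - 50} = 143 - \frac{1}{- \frac{229}{9} - 50} = 143 - \frac{1}{- \frac{679}{9}} = 143 - - \frac{9}{679} = 143 + \frac{9}{679} = \frac{97106}{679}$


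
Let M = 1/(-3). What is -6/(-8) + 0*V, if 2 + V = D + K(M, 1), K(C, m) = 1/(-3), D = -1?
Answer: ¾ ≈ 0.75000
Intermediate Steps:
M = -⅓ ≈ -0.33333
K(C, m) = -⅓
V = -10/3 (V = -2 + (-1 - ⅓) = -2 - 4/3 = -10/3 ≈ -3.3333)
-6/(-8) + 0*V = -6/(-8) + 0*(-10/3) = -6*(-⅛) + 0 = ¾ + 0 = ¾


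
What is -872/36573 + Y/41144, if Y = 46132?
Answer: 412827017/376189878 ≈ 1.0974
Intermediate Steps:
-872/36573 + Y/41144 = -872/36573 + 46132/41144 = -872*1/36573 + 46132*(1/41144) = -872/36573 + 11533/10286 = 412827017/376189878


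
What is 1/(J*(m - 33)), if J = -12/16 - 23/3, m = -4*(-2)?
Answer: 12/2525 ≈ 0.0047525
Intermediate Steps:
m = 8
J = -101/12 (J = -12*1/16 - 23*1/3 = -3/4 - 23/3 = -101/12 ≈ -8.4167)
1/(J*(m - 33)) = 1/(-101*(8 - 33)/12) = 1/(-101/12*(-25)) = 1/(2525/12) = 12/2525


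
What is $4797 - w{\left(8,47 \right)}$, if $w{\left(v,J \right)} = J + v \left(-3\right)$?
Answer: $4774$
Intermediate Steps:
$w{\left(v,J \right)} = J - 3 v$
$4797 - w{\left(8,47 \right)} = 4797 - \left(47 - 24\right) = 4797 - 23 = 4774$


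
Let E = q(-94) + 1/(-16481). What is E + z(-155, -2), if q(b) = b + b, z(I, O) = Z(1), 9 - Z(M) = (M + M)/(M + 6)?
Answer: -20683662/115367 ≈ -179.29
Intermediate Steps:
Z(M) = 9 - 2*M/(6 + M) (Z(M) = 9 - (M + M)/(M + 6) = 9 - 2*M/(6 + M))
z(I, O) = 61/7 (z(I, O) = (54 + 7*1)/(6 + 1) = (54 + 7)/7 = (⅐)*61 = 61/7)
q(b) = 2*b
E = -3098429/16481 (E = 2*(-94) + 1/(-16481) = -188 - 1/16481 = -3098429/16481 ≈ -188.00)
E + z(-155, -2) = -3098429/16481 + 61/7 = -20683662/115367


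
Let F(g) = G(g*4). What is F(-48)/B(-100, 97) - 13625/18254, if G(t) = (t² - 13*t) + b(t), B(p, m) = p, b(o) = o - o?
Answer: -35991997/91270 ≈ -394.35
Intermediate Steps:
b(o) = 0
G(t) = t² - 13*t (G(t) = (t² - 13*t) + 0 = t² - 13*t)
F(g) = 4*g*(-13 + 4*g) (F(g) = (g*4)*(-13 + g*4) = (4*g)*(-13 + 4*g) = 4*g*(-13 + 4*g))
F(-48)/B(-100, 97) - 13625/18254 = (4*(-48)*(-13 + 4*(-48)))/(-100) - 13625/18254 = (4*(-48)*(-13 - 192))*(-1/100) - 13625*1/18254 = (4*(-48)*(-205))*(-1/100) - 13625/18254 = 39360*(-1/100) - 13625/18254 = -1968/5 - 13625/18254 = -35991997/91270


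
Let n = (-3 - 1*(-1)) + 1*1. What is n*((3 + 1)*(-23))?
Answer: 92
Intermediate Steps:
n = -1 (n = (-3 + 1) + 1 = -2 + 1 = -1)
n*((3 + 1)*(-23)) = -(3 + 1)*(-23) = -4*(-23) = -1*(-92) = 92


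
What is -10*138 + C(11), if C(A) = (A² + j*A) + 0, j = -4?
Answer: -1303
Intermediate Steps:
C(A) = A² - 4*A (C(A) = (A² - 4*A) + 0 = A² - 4*A)
-10*138 + C(11) = -10*138 + 11*(-4 + 11) = -1380 + 11*7 = -1380 + 77 = -1303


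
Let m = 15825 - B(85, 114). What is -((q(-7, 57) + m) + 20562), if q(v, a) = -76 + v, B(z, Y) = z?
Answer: -36219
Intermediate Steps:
m = 15740 (m = 15825 - 1*85 = 15825 - 85 = 15740)
-((q(-7, 57) + m) + 20562) = -(((-76 - 7) + 15740) + 20562) = -((-83 + 15740) + 20562) = -(15657 + 20562) = -1*36219 = -36219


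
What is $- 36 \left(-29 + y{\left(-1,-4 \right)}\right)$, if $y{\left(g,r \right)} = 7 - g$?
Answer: $756$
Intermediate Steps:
$- 36 \left(-29 + y{\left(-1,-4 \right)}\right) = - 36 \left(-29 + \left(7 - -1\right)\right) = - 36 \left(-29 + \left(7 + 1\right)\right) = - 36 \left(-29 + 8\right) = \left(-36\right) \left(-21\right) = 756$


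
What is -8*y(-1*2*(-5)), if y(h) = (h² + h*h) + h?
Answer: -1680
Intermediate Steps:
y(h) = h + 2*h² (y(h) = (h² + h²) + h = 2*h² + h = h + 2*h²)
-8*y(-1*2*(-5)) = -8*-1*2*(-5)*(1 + 2*(-1*2*(-5))) = -8*(-2*(-5))*(1 + 2*(-2*(-5))) = -80*(1 + 2*10) = -80*(1 + 20) = -80*21 = -8*210 = -1680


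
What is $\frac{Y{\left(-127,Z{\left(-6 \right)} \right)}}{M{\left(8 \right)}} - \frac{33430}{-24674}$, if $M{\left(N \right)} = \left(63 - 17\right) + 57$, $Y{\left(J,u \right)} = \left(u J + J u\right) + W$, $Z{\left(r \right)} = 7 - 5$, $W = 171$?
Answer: $- \frac{2435924}{1270711} \approx -1.917$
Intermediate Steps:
$Z{\left(r \right)} = 2$ ($Z{\left(r \right)} = 7 - 5 = 2$)
$Y{\left(J,u \right)} = 171 + 2 J u$ ($Y{\left(J,u \right)} = \left(u J + J u\right) + 171 = \left(J u + J u\right) + 171 = 2 J u + 171 = 171 + 2 J u$)
$M{\left(N \right)} = 103$ ($M{\left(N \right)} = 46 + 57 = 103$)
$\frac{Y{\left(-127,Z{\left(-6 \right)} \right)}}{M{\left(8 \right)}} - \frac{33430}{-24674} = \frac{171 + 2 \left(-127\right) 2}{103} - \frac{33430}{-24674} = \left(171 - 508\right) \frac{1}{103} - - \frac{16715}{12337} = \left(-337\right) \frac{1}{103} + \frac{16715}{12337} = - \frac{337}{103} + \frac{16715}{12337} = - \frac{2435924}{1270711}$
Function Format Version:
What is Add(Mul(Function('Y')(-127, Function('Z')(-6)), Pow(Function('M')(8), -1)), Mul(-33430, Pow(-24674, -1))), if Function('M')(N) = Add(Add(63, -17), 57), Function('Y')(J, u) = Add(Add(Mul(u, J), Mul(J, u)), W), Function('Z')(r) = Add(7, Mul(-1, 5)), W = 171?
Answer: Rational(-2435924, 1270711) ≈ -1.9170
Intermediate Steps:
Function('Z')(r) = 2 (Function('Z')(r) = Add(7, -5) = 2)
Function('Y')(J, u) = Add(171, Mul(2, J, u)) (Function('Y')(J, u) = Add(Add(Mul(u, J), Mul(J, u)), 171) = Add(Add(Mul(J, u), Mul(J, u)), 171) = Add(Mul(2, J, u), 171) = Add(171, Mul(2, J, u)))
Function('M')(N) = 103 (Function('M')(N) = Add(46, 57) = 103)
Add(Mul(Function('Y')(-127, Function('Z')(-6)), Pow(Function('M')(8), -1)), Mul(-33430, Pow(-24674, -1))) = Add(Mul(Add(171, Mul(2, -127, 2)), Pow(103, -1)), Mul(-33430, Pow(-24674, -1))) = Add(Mul(Add(171, -508), Rational(1, 103)), Mul(-33430, Rational(-1, 24674))) = Add(Mul(-337, Rational(1, 103)), Rational(16715, 12337)) = Add(Rational(-337, 103), Rational(16715, 12337)) = Rational(-2435924, 1270711)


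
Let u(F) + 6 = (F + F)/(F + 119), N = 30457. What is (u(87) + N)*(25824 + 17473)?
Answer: 135802772380/103 ≈ 1.3185e+9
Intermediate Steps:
u(F) = -6 + 2*F/(119 + F) (u(F) = -6 + (F + F)/(F + 119) = -6 + (2*F)/(119 + F) = -6 + 2*F/(119 + F))
(u(87) + N)*(25824 + 17473) = (2*(-357 - 2*87)/(119 + 87) + 30457)*(25824 + 17473) = (2*(-357 - 174)/206 + 30457)*43297 = (2*(1/206)*(-531) + 30457)*43297 = (-531/103 + 30457)*43297 = (3136540/103)*43297 = 135802772380/103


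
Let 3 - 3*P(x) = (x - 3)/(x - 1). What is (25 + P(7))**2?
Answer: 53824/81 ≈ 664.49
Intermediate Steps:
P(x) = 1 - (-3 + x)/(3*(-1 + x)) (P(x) = 1 - (x - 3)/(3*(x - 1)) = 1 - (-3 + x)/(3*(-1 + x)))
(25 + P(7))**2 = (25 + (2/3)*7/(-1 + 7))**2 = (25 + (2/3)*7/6)**2 = (25 + (2/3)*7*(1/6))**2 = (25 + 7/9)**2 = (232/9)**2 = 53824/81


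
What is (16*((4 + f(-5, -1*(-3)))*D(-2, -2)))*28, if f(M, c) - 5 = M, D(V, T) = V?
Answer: -3584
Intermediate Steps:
f(M, c) = 5 + M
(16*((4 + f(-5, -1*(-3)))*D(-2, -2)))*28 = (16*((4 + (5 - 5))*(-2)))*28 = (16*((4 + 0)*(-2)))*28 = (16*(4*(-2)))*28 = (16*(-8))*28 = -128*28 = -3584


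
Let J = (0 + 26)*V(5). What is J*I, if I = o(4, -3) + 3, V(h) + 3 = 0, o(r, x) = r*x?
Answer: 702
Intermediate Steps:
V(h) = -3 (V(h) = -3 + 0 = -3)
I = -9 (I = 4*(-3) + 3 = -12 + 3 = -9)
J = -78 (J = (0 + 26)*(-3) = 26*(-3) = -78)
J*I = -78*(-9) = 702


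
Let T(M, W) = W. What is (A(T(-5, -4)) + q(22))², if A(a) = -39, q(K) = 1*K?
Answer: 289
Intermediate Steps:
q(K) = K
(A(T(-5, -4)) + q(22))² = (-39 + 22)² = (-17)² = 289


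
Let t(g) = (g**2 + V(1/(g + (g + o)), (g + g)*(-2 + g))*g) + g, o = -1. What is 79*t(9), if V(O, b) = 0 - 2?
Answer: 5688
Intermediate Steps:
V(O, b) = -2
t(g) = g**2 - g (t(g) = (g**2 - 2*g) + g = g**2 - g)
79*t(9) = 79*(9*(-1 + 9)) = 79*(9*8) = 79*72 = 5688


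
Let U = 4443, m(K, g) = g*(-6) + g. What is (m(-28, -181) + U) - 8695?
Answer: -3347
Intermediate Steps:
m(K, g) = -5*g (m(K, g) = -6*g + g = -5*g)
(m(-28, -181) + U) - 8695 = (-5*(-181) + 4443) - 8695 = (905 + 4443) - 8695 = 5348 - 8695 = -3347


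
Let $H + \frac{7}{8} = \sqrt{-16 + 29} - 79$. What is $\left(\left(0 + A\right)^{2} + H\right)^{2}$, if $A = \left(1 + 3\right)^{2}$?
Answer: $\frac{1986113}{64} + \frac{1409 \sqrt{13}}{4} \approx 32303.0$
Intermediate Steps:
$A = 16$ ($A = 4^{2} = 16$)
$H = - \frac{639}{8} + \sqrt{13}$ ($H = - \frac{7}{8} - \left(79 - \sqrt{-16 + 29}\right) = - \frac{7}{8} - \left(79 - \sqrt{13}\right) = - \frac{639}{8} + \sqrt{13} \approx -76.269$)
$\left(\left(0 + A\right)^{2} + H\right)^{2} = \left(\left(0 + 16\right)^{2} - \left(\frac{639}{8} - \sqrt{13}\right)\right)^{2} = \left(16^{2} - \left(\frac{639}{8} - \sqrt{13}\right)\right)^{2} = \left(256 - \left(\frac{639}{8} - \sqrt{13}\right)\right)^{2} = \left(\frac{1409}{8} + \sqrt{13}\right)^{2}$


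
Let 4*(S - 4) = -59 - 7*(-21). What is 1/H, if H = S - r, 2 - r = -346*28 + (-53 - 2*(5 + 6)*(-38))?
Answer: -1/8881 ≈ -0.00011260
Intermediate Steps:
r = 8907 (r = 2 - (-346*28 + (-53 - 2*(5 + 6)*(-38))) = 2 - (-9688 + (-53 - 2*11*(-38))) = 2 - (-9688 + (-53 - 22*(-38))) = 2 - (-9688 + (-53 + 836)) = 2 - (-9688 + 783) = 2 - 1*(-8905) = 2 + 8905 = 8907)
S = 26 (S = 4 + (-59 - 7*(-21))/4 = 4 + (-59 + 147)/4 = 4 + (1/4)*88 = 4 + 22 = 26)
H = -8881 (H = 26 - 1*8907 = 26 - 8907 = -8881)
1/H = 1/(-8881) = -1/8881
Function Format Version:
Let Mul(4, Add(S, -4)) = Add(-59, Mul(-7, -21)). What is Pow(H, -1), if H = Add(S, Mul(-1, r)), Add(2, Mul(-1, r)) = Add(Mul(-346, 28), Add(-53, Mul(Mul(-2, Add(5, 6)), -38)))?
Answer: Rational(-1, 8881) ≈ -0.00011260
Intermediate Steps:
r = 8907 (r = Add(2, Mul(-1, Add(Mul(-346, 28), Add(-53, Mul(Mul(-2, Add(5, 6)), -38))))) = Add(2, Mul(-1, Add(-9688, Add(-53, Mul(Mul(-2, 11), -38))))) = Add(2, Mul(-1, Add(-9688, Add(-53, Mul(-22, -38))))) = Add(2, Mul(-1, Add(-9688, Add(-53, 836)))) = Add(2, Mul(-1, Add(-9688, 783))) = Add(2, Mul(-1, -8905)) = Add(2, 8905) = 8907)
S = 26 (S = Add(4, Mul(Rational(1, 4), Add(-59, Mul(-7, -21)))) = Add(4, Mul(Rational(1, 4), Add(-59, 147))) = Add(4, Mul(Rational(1, 4), 88)) = Add(4, 22) = 26)
H = -8881 (H = Add(26, Mul(-1, 8907)) = Add(26, -8907) = -8881)
Pow(H, -1) = Pow(-8881, -1) = Rational(-1, 8881)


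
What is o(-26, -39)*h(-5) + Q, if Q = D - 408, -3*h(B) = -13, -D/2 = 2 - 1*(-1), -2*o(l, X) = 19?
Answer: -2731/6 ≈ -455.17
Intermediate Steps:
o(l, X) = -19/2 (o(l, X) = -½*19 = -19/2)
D = -6 (D = -2*(2 - 1*(-1)) = -2*(2 + 1) = -2*3 = -6)
h(B) = 13/3 (h(B) = -⅓*(-13) = 13/3)
Q = -414 (Q = -6 - 408 = -414)
o(-26, -39)*h(-5) + Q = -19/2*13/3 - 414 = -247/6 - 414 = -2731/6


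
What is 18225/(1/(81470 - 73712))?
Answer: 141389550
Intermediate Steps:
18225/(1/(81470 - 73712)) = 18225/(1/7758) = 18225*7758 = 141389550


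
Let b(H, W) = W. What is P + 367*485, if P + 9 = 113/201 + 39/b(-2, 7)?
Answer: 250434932/1407 ≈ 1.7799e+5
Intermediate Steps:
P = -4033/1407 (P = -9 + (113/201 + 39/7) = -9 + 8630/1407 = -4033/1407 ≈ -2.8664)
P + 367*485 = -4033/1407 + 367*485 = -4033/1407 + 177995 = 250434932/1407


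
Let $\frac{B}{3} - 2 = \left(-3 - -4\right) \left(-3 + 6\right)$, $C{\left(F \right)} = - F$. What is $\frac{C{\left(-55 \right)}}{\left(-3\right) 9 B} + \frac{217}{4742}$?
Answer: $- \frac{34585}{384102} \approx -0.090041$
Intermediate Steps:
$B = 15$ ($B = 6 + 3 \left(-3 - -4\right) \left(-3 + 6\right) = 6 + 3 \left(-3 + 4\right) 3 = 6 + 3 \cdot 1 \cdot 3 = 6 + 3 \cdot 3 = 6 + 9 = 15$)
$\frac{C{\left(-55 \right)}}{\left(-3\right) 9 B} + \frac{217}{4742} = \frac{\left(-1\right) \left(-55\right)}{\left(-3\right) 9 \cdot 15} + \frac{217}{4742} = \frac{55}{\left(-27\right) 15} + 217 \cdot \frac{1}{4742} = \frac{55}{-405} + \frac{217}{4742} = 55 \left(- \frac{1}{405}\right) + \frac{217}{4742} = - \frac{11}{81} + \frac{217}{4742} = - \frac{34585}{384102}$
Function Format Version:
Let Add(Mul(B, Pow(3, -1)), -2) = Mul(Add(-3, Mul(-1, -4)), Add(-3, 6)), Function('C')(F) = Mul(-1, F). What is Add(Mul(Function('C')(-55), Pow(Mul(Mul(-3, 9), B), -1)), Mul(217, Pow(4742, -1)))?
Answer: Rational(-34585, 384102) ≈ -0.090041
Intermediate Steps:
B = 15 (B = Add(6, Mul(3, Mul(Add(-3, Mul(-1, -4)), Add(-3, 6)))) = Add(6, Mul(3, Mul(Add(-3, 4), 3))) = Add(6, Mul(3, Mul(1, 3))) = Add(6, Mul(3, 3)) = Add(6, 9) = 15)
Add(Mul(Function('C')(-55), Pow(Mul(Mul(-3, 9), B), -1)), Mul(217, Pow(4742, -1))) = Add(Mul(Mul(-1, -55), Pow(Mul(Mul(-3, 9), 15), -1)), Mul(217, Pow(4742, -1))) = Add(Mul(55, Pow(Mul(-27, 15), -1)), Mul(217, Rational(1, 4742))) = Add(Mul(55, Pow(-405, -1)), Rational(217, 4742)) = Add(Mul(55, Rational(-1, 405)), Rational(217, 4742)) = Add(Rational(-11, 81), Rational(217, 4742)) = Rational(-34585, 384102)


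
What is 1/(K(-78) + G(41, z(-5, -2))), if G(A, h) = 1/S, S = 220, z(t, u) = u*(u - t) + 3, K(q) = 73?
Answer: 220/16061 ≈ 0.013698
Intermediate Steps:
z(t, u) = 3 + u*(u - t)
G(A, h) = 1/220
1/(K(-78) + G(41, z(-5, -2))) = 1/(73 + 1/220) = 1/(16061/220) = 220/16061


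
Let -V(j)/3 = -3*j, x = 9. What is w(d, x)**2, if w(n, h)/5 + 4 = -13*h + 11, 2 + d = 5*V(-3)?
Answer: 302500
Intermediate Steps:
V(j) = 9*j (V(j) = -(-9)*j = 9*j)
d = -137 (d = -2 + 5*(9*(-3)) = -2 + 5*(-27) = -2 - 135 = -137)
w(n, h) = 35 - 65*h (w(n, h) = -20 + 5*(-13*h + 11) = -20 + 5*(11 - 13*h) = -20 + (55 - 65*h) = 35 - 65*h)
w(d, x)**2 = (35 - 65*9)**2 = (35 - 585)**2 = (-550)**2 = 302500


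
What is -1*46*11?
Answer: -506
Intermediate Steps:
-1*46*11 = -46*11 = -506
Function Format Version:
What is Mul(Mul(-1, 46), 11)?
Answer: -506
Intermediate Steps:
Mul(Mul(-1, 46), 11) = Mul(-46, 11) = -506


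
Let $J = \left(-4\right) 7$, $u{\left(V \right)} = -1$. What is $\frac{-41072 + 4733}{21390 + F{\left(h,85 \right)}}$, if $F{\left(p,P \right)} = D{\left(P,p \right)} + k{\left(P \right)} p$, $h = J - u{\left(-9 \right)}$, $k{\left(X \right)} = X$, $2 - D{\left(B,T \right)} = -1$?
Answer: $- \frac{12113}{6366} \approx -1.9028$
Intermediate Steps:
$D{\left(B,T \right)} = 3$ ($D{\left(B,T \right)} = 2 - -1 = 2 + 1 = 3$)
$J = -28$
$h = -27$ ($h = -28 - -1 = -28 + 1 = -27$)
$F{\left(p,P \right)} = 3 + P p$
$\frac{-41072 + 4733}{21390 + F{\left(h,85 \right)}} = \frac{-41072 + 4733}{21390 + \left(3 + 85 \left(-27\right)\right)} = - \frac{36339}{21390 + \left(3 - 2295\right)} = - \frac{36339}{21390 - 2292} = - \frac{36339}{19098} = \left(-36339\right) \frac{1}{19098} = - \frac{12113}{6366}$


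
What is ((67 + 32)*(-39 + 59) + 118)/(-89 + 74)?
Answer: -2098/15 ≈ -139.87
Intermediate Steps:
((67 + 32)*(-39 + 59) + 118)/(-89 + 74) = (99*20 + 118)/(-15) = -(1980 + 118)/15 = -1/15*2098 = -2098/15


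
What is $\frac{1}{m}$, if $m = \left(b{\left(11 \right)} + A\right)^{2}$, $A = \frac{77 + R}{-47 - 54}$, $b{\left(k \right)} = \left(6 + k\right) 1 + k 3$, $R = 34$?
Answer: $\frac{10201}{24393721} \approx 0.00041818$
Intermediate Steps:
$b{\left(k \right)} = 6 + 4 k$ ($b{\left(k \right)} = \left(6 + k\right) + 3 k = 6 + 4 k$)
$A = - \frac{111}{101}$ ($A = \frac{77 + 34}{-47 - 54} = \frac{111}{-101} = 111 \left(- \frac{1}{101}\right) = - \frac{111}{101} \approx -1.099$)
$m = \frac{24393721}{10201}$ ($m = \left(\left(6 + 4 \cdot 11\right) - \frac{111}{101}\right)^{2} = \left(\left(6 + 44\right) - \frac{111}{101}\right)^{2} = \left(50 - \frac{111}{101}\right)^{2} = \left(\frac{4939}{101}\right)^{2} = \frac{24393721}{10201} \approx 2391.3$)
$\frac{1}{m} = \frac{1}{\frac{24393721}{10201}} = \frac{10201}{24393721}$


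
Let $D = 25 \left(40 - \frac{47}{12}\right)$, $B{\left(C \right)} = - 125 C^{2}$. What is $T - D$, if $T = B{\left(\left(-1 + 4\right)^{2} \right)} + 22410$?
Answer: $\frac{136595}{12} \approx 11383.0$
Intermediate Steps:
$D = \frac{10825}{12}$ ($D = 25 \left(40 - \frac{47}{12}\right) = 25 \cdot \frac{433}{12} = \frac{10825}{12} \approx 902.08$)
$T = 12285$ ($T = - 125 \left(\left(-1 + 4\right)^{2}\right)^{2} + 22410 = - 125 \left(3^{2}\right)^{2} + 22410 = - 125 \cdot 9^{2} + 22410 = \left(-125\right) 81 + 22410 = -10125 + 22410 = 12285$)
$T - D = 12285 - \frac{10825}{12} = \frac{136595}{12}$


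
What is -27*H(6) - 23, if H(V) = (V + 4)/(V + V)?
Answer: -91/2 ≈ -45.500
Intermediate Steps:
H(V) = (4 + V)/(2*V) (H(V) = (4 + V)/((2*V)) = (4 + V)*(1/(2*V)) = (4 + V)/(2*V))
-27*H(6) - 23 = -27*(4 + 6)/(2*6) - 23 = -27*10/(2*6) - 23 = -27*⅚ - 23 = -45/2 - 23 = -91/2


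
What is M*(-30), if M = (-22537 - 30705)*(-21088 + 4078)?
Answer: -27169392600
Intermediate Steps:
M = 905646420 (M = -53242*(-17010) = 905646420)
M*(-30) = 905646420*(-30) = -27169392600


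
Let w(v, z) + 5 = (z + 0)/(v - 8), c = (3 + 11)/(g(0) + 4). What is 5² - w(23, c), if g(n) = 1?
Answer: 2236/75 ≈ 29.813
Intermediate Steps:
c = 14/5 (c = (3 + 11)/(1 + 4) = 14/5 ≈ 2.8000)
w(v, z) = -5 + z/(-8 + v) (w(v, z) = -5 + (z + 0)/(v - 8) = -5 + z/(-8 + v))
5² - w(23, c) = 5² - (40 + 14/5 - 5*23)/(-8 + 23) = 25 - (40 + 14/5 - 115)/15 = 25 - (-361)/(15*5) = 25 - 1*(-361/75) = 25 + 361/75 = 2236/75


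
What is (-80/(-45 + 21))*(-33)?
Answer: -110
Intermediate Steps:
(-80/(-45 + 21))*(-33) = (-80/(-24))*(-33) = -1/24*(-80)*(-33) = (10/3)*(-33) = -110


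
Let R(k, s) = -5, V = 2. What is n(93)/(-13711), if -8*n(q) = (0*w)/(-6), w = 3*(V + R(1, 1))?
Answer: 0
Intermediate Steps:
w = -9 (w = 3*(2 - 5) = 3*(-3) = -9)
n(q) = 0 (n(q) = -0*(-9)/(8*(-6)) = -0*(-1)/6 = -⅛*0 = 0)
n(93)/(-13711) = 0/(-13711) = 0*(-1/13711) = 0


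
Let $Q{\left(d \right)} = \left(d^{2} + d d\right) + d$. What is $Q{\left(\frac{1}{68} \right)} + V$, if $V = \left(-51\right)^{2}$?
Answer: $\frac{6013547}{2312} \approx 2601.0$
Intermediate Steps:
$Q{\left(d \right)} = d + 2 d^{2}$ ($Q{\left(d \right)} = \left(d^{2} + d^{2}\right) + d = 2 d^{2} + d = d + 2 d^{2}$)
$V = 2601$
$Q{\left(\frac{1}{68} \right)} + V = \frac{1 + \frac{2}{68}}{68} + 2601 = \frac{1 + 2 \cdot \frac{1}{68}}{68} + 2601 = \frac{1 + \frac{1}{34}}{68} + 2601 = \frac{1}{68} \cdot \frac{35}{34} + 2601 = \frac{35}{2312} + 2601 = \frac{6013547}{2312}$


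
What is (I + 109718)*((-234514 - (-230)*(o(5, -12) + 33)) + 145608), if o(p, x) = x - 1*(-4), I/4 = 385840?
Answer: -137463354168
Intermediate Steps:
I = 1543360 (I = 4*385840 = 1543360)
o(p, x) = 4 + x (o(p, x) = x + 4 = 4 + x)
(I + 109718)*((-234514 - (-230)*(o(5, -12) + 33)) + 145608) = (1543360 + 109718)*((-234514 - (-230)*((4 - 12) + 33)) + 145608) = 1653078*((-234514 - (-230)*(-8 + 33)) + 145608) = 1653078*((-234514 - (-230)*25) + 145608) = 1653078*((-234514 - 1*(-5750)) + 145608) = 1653078*((-234514 + 5750) + 145608) = 1653078*(-228764 + 145608) = 1653078*(-83156) = -137463354168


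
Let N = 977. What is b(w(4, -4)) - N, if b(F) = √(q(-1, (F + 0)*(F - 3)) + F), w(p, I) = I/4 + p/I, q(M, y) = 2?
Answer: -977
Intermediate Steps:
w(p, I) = I/4 + p/I (w(p, I) = I*(¼) + p/I = I/4 + p/I)
b(F) = √(2 + F)
b(w(4, -4)) - N = √(2 + ((¼)*(-4) + 4/(-4))) - 1*977 = √(2 + (-1 + 4*(-¼))) - 977 = √(2 + (-1 - 1)) - 977 = √(2 - 2) - 977 = √0 - 977 = 0 - 977 = -977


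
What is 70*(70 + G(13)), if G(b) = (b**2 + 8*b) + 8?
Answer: 24570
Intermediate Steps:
G(b) = 8 + b**2 + 8*b
70*(70 + G(13)) = 70*(70 + (8 + 13**2 + 8*13)) = 70*(70 + (8 + 169 + 104)) = 70*(70 + 281) = 70*351 = 24570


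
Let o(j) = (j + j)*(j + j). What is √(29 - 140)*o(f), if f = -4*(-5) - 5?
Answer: 900*I*√111 ≈ 9482.1*I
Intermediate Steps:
f = 15 (f = 20 - 5 = 15)
o(j) = 4*j² (o(j) = (2*j)*(2*j) = 4*j²)
√(29 - 140)*o(f) = √(29 - 140)*(4*15²) = √(-111)*(4*225) = (I*√111)*900 = 900*I*√111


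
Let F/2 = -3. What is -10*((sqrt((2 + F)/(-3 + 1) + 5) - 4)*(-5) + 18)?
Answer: -380 + 50*sqrt(7) ≈ -247.71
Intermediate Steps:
F = -6 (F = 2*(-3) = -6)
-10*((sqrt((2 + F)/(-3 + 1) + 5) - 4)*(-5) + 18) = -10*((sqrt((2 - 6)/(-3 + 1) + 5) - 4)*(-5) + 18) = -10*((sqrt(-4/(-2) + 5) - 4)*(-5) + 18) = -10*((sqrt(-4*(-1/2) + 5) - 4)*(-5) + 18) = -10*((sqrt(2 + 5) - 4)*(-5) + 18) = -10*((sqrt(7) - 4)*(-5) + 18) = -10*((-4 + sqrt(7))*(-5) + 18) = -10*((20 - 5*sqrt(7)) + 18) = -10*(38 - 5*sqrt(7)) = -380 + 50*sqrt(7)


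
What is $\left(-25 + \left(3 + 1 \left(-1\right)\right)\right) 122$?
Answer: $-2806$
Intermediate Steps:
$\left(-25 + \left(3 + 1 \left(-1\right)\right)\right) 122 = \left(-25 + \left(3 - 1\right)\right) 122 = \left(-25 + 2\right) 122 = \left(-23\right) 122 = -2806$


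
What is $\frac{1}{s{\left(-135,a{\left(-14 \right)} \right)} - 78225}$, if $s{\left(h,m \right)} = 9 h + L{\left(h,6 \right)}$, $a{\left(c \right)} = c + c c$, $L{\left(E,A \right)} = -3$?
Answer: $- \frac{1}{79443} \approx -1.2588 \cdot 10^{-5}$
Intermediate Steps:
$a{\left(c \right)} = c + c^{2}$
$s{\left(h,m \right)} = -3 + 9 h$ ($s{\left(h,m \right)} = 9 h - 3 = -3 + 9 h$)
$\frac{1}{s{\left(-135,a{\left(-14 \right)} \right)} - 78225} = \frac{1}{\left(-3 + 9 \left(-135\right)\right) - 78225} = \frac{1}{\left(-3 - 1215\right) - 78225} = \frac{1}{-1218 - 78225} = \frac{1}{-79443} = - \frac{1}{79443}$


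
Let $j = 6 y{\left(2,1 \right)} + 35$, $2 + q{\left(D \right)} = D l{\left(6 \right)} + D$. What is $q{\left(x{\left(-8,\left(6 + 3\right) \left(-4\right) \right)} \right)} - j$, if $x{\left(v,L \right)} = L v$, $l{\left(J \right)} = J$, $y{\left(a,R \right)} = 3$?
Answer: $1961$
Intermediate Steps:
$q{\left(D \right)} = -2 + 7 D$ ($q{\left(D \right)} = -2 + \left(D 6 + D\right) = -2 + \left(6 D + D\right) = -2 + 7 D$)
$j = 53$ ($j = 6 \cdot 3 + 35 = 18 + 35 = 53$)
$q{\left(x{\left(-8,\left(6 + 3\right) \left(-4\right) \right)} \right)} - j = \left(-2 + 7 \left(6 + 3\right) \left(-4\right) \left(-8\right)\right) - 53 = \left(-2 + 7 \cdot 9 \left(-4\right) \left(-8\right)\right) - 53 = \left(-2 + 7 \left(\left(-36\right) \left(-8\right)\right)\right) - 53 = \left(-2 + 7 \cdot 288\right) - 53 = \left(-2 + 2016\right) - 53 = 2014 - 53 = 1961$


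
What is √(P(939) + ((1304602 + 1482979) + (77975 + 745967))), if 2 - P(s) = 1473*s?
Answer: √2228378 ≈ 1492.8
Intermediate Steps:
P(s) = 2 - 1473*s
√(P(939) + ((1304602 + 1482979) + (77975 + 745967))) = √((2 - 1473*939) + ((1304602 + 1482979) + (77975 + 745967))) = √((2 - 1383147) + (2787581 + 823942)) = √(-1383145 + 3611523) = √2228378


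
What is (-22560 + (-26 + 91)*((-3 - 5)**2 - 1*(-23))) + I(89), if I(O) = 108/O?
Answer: -1504437/89 ≈ -16904.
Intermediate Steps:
(-22560 + (-26 + 91)*((-3 - 5)**2 - 1*(-23))) + I(89) = (-22560 + (-26 + 91)*((-3 - 5)**2 - 1*(-23))) + 108/89 = (-22560 + 65*((-8)**2 + 23)) + 108*(1/89) = (-22560 + 65*(64 + 23)) + 108/89 = (-22560 + 65*87) + 108/89 = (-22560 + 5655) + 108/89 = -16905 + 108/89 = -1504437/89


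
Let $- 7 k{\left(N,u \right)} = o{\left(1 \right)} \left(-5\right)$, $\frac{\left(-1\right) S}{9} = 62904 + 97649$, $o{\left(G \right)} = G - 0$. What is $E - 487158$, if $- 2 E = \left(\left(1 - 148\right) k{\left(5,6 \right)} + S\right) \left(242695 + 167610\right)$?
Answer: $296461697847$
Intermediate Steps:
$o{\left(G \right)} = G$ ($o{\left(G \right)} = G + 0 = G$)
$S = -1444977$ ($S = - 9 \left(62904 + 97649\right) = \left(-9\right) 160553 = -1444977$)
$k{\left(N,u \right)} = \frac{5}{7}$ ($k{\left(N,u \right)} = - \frac{1 \left(-5\right)}{7} = \left(- \frac{1}{7}\right) \left(-5\right) = \frac{5}{7}$)
$E = 296462185005$ ($E = - \frac{\left(\left(1 - 148\right) \frac{5}{7} - 1444977\right) \left(242695 + 167610\right)}{2} = - \frac{\left(\left(-147\right) \frac{5}{7} - 1444977\right) 410305}{2} = - \frac{\left(-105 - 1444977\right) 410305}{2} = - \frac{\left(-1445082\right) 410305}{2} = \left(- \frac{1}{2}\right) \left(-592924370010\right) = 296462185005$)
$E - 487158 = 296462185005 - 487158 = 296461697847$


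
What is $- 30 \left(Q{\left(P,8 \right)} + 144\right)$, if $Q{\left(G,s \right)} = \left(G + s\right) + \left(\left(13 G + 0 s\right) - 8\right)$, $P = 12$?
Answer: $-9360$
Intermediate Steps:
$Q{\left(G,s \right)} = -8 + s + 14 G$ ($Q{\left(G,s \right)} = \left(G + s\right) + \left(\left(13 G + 0\right) - 8\right) = \left(G + s\right) + \left(13 G - 8\right) = \left(G + s\right) + \left(-8 + 13 G\right) = -8 + s + 14 G$)
$- 30 \left(Q{\left(P,8 \right)} + 144\right) = - 30 \left(\left(-8 + 8 + 14 \cdot 12\right) + 144\right) = - 30 \left(\left(-8 + 8 + 168\right) + 144\right) = - 30 \left(168 + 144\right) = \left(-30\right) 312 = -9360$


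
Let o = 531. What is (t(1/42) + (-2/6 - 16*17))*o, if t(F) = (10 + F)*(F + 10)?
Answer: -17886145/196 ≈ -91256.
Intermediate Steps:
t(F) = (10 + F)**2 (t(F) = (10 + F)*(10 + F) = (10 + F)**2)
(t(1/42) + (-2/6 - 16*17))*o = ((10 + 1/42)**2 + (-2/6 - 16*17))*531 = ((10 + 1/42)**2 + (-2*1/6 - 272))*531 = ((421/42)**2 + (-1/3 - 272))*531 = (177241/1764 - 817/3)*531 = -303155/1764*531 = -17886145/196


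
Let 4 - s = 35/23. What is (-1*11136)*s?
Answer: -634752/23 ≈ -27598.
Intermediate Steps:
s = 57/23 (s = 4 - 35/23 = 57/23 ≈ 2.4783)
(-1*11136)*s = -1*11136*(57/23) = -11136*57/23 = -634752/23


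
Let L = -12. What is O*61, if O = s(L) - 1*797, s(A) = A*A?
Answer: -39833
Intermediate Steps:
s(A) = A**2
O = -653 (O = (-12)**2 - 1*797 = 144 - 797 = -653)
O*61 = -653*61 = -39833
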